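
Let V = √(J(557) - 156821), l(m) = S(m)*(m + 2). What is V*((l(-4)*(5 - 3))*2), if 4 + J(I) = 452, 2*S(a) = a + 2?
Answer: 8*I*√156373 ≈ 3163.5*I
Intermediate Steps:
S(a) = 1 + a/2 (S(a) = (a + 2)/2 = (2 + a)/2 = 1 + a/2)
J(I) = 448 (J(I) = -4 + 452 = 448)
l(m) = (1 + m/2)*(2 + m) (l(m) = (1 + m/2)*(m + 2) = (1 + m/2)*(2 + m))
V = I*√156373 (V = √(448 - 156821) = √(-156373) = I*√156373 ≈ 395.44*I)
V*((l(-4)*(5 - 3))*2) = (I*√156373)*((((2 - 4)²/2)*(5 - 3))*2) = (I*√156373)*((((½)*(-2)²)*2)*2) = (I*√156373)*((((½)*4)*2)*2) = (I*√156373)*((2*2)*2) = (I*√156373)*(4*2) = (I*√156373)*8 = 8*I*√156373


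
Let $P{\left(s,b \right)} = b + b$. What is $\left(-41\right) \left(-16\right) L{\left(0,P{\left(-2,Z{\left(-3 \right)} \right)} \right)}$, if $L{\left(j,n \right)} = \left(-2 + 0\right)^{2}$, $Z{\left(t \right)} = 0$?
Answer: $2624$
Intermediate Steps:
$P{\left(s,b \right)} = 2 b$
$L{\left(j,n \right)} = 4$ ($L{\left(j,n \right)} = \left(-2\right)^{2} = 4$)
$\left(-41\right) \left(-16\right) L{\left(0,P{\left(-2,Z{\left(-3 \right)} \right)} \right)} = \left(-41\right) \left(-16\right) 4 = 656 \cdot 4 = 2624$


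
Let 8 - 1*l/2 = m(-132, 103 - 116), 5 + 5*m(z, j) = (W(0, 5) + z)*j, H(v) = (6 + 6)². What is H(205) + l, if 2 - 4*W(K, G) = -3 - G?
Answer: -2557/5 ≈ -511.40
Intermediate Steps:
W(K, G) = 5/4 + G/4 (W(K, G) = ½ - (-3 - G)/4 = ½ + (¾ + G/4) = 5/4 + G/4)
H(v) = 144 (H(v) = 12² = 144)
m(z, j) = -1 + j*(5/2 + z)/5 (m(z, j) = -1 + (((5/4 + (¼)*5) + z)*j)/5 = -1 + (((5/4 + 5/4) + z)*j)/5 = -1 + ((5/2 + z)*j)/5 = -1 + (j*(5/2 + z))/5 = -1 + j*(5/2 + z)/5)
l = -3277/5 (l = 16 - 2*(-1 + (103 - 116)/2 + (⅕)*(103 - 116)*(-132)) = 16 - 2*(-1 + (½)*(-13) + (⅕)*(-13)*(-132)) = 16 - 2*(-1 - 13/2 + 1716/5) = 16 - 2*3357/10 = 16 - 3357/5 = -3277/5 ≈ -655.40)
H(205) + l = 144 - 3277/5 = -2557/5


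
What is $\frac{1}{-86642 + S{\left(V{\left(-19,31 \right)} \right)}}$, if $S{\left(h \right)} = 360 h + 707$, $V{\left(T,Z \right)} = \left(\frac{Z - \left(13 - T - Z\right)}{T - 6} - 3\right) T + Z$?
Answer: $- \frac{1}{46047} \approx -2.1717 \cdot 10^{-5}$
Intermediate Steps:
$V{\left(T,Z \right)} = Z + T \left(-3 + \frac{-13 + T + 2 Z}{-6 + T}\right)$ ($V{\left(T,Z \right)} = \left(\frac{Z + \left(-13 + T + Z\right)}{-6 + T} - 3\right) T + Z = \left(\frac{-13 + T + 2 Z}{-6 + T} - 3\right) T + Z = \left(-3 + \frac{-13 + T + 2 Z}{-6 + T}\right) T + Z = T \left(-3 + \frac{-13 + T + 2 Z}{-6 + T}\right) + Z = Z + T \left(-3 + \frac{-13 + T + 2 Z}{-6 + T}\right)$)
$S{\left(h \right)} = 707 + 360 h$
$\frac{1}{-86642 + S{\left(V{\left(-19,31 \right)} \right)}} = \frac{1}{-86642 + \left(707 + 360 \frac{\left(-6\right) 31 - 2 \left(-19\right)^{2} + 5 \left(-19\right) + 3 \left(-19\right) 31}{-6 - 19}\right)} = \frac{1}{-86642 + \left(707 + 360 \frac{-186 - 722 - 95 - 1767}{-25}\right)} = \frac{1}{-86642 + \left(707 + 360 \left(- \frac{-186 - 722 - 95 - 1767}{25}\right)\right)} = \frac{1}{-86642 + \left(707 + 360 \left(\left(- \frac{1}{25}\right) \left(-2770\right)\right)\right)} = \frac{1}{-86642 + \left(707 + 360 \cdot \frac{554}{5}\right)} = \frac{1}{-86642 + \left(707 + 39888\right)} = \frac{1}{-86642 + 40595} = \frac{1}{-46047} = - \frac{1}{46047}$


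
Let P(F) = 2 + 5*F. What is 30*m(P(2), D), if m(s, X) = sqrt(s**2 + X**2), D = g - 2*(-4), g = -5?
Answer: 90*sqrt(17) ≈ 371.08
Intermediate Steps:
D = 3 (D = -5 - 2*(-4) = -5 + 8 = 3)
m(s, X) = sqrt(X**2 + s**2)
30*m(P(2), D) = 30*sqrt(3**2 + (2 + 5*2)**2) = 30*sqrt(9 + (2 + 10)**2) = 30*sqrt(9 + 12**2) = 30*sqrt(9 + 144) = 30*sqrt(153) = 30*(3*sqrt(17)) = 90*sqrt(17)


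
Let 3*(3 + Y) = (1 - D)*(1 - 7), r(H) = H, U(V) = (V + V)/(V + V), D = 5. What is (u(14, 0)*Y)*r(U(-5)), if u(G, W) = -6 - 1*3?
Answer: -45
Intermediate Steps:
U(V) = 1 (U(V) = (2*V)/((2*V)) = (2*V)*(1/(2*V)) = 1)
u(G, W) = -9 (u(G, W) = -6 - 3 = -9)
Y = 5 (Y = -3 + ((1 - 1*5)*(1 - 7))/3 = -3 + ((1 - 5)*(-6))/3 = -3 + (-4*(-6))/3 = -3 + (1/3)*24 = -3 + 8 = 5)
(u(14, 0)*Y)*r(U(-5)) = -9*5*1 = -45*1 = -45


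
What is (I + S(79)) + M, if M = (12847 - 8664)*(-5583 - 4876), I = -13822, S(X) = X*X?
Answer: -43757578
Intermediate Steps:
S(X) = X²
M = -43749997 (M = 4183*(-10459) = -43749997)
(I + S(79)) + M = (-13822 + 79²) - 43749997 = (-13822 + 6241) - 43749997 = -7581 - 43749997 = -43757578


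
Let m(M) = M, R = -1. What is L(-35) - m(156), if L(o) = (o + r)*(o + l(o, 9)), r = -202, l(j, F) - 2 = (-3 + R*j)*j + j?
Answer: 281400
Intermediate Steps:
l(j, F) = 2 + j + j*(-3 - j) (l(j, F) = 2 + ((-3 - j)*j + j) = 2 + (j*(-3 - j) + j) = 2 + (j + j*(-3 - j)) = 2 + j + j*(-3 - j))
L(o) = (-202 + o)*(2 - o - o²) (L(o) = (o - 202)*(o + (2 - o² - 2*o)) = (-202 + o)*(2 - o - o²))
L(-35) - m(156) = (-404 - 1*(-35)³ + 201*(-35)² + 204*(-35)) - 1*156 = (-404 - 1*(-42875) + 201*1225 - 7140) - 156 = (-404 + 42875 + 246225 - 7140) - 156 = 281556 - 156 = 281400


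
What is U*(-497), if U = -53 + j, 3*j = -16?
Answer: 86975/3 ≈ 28992.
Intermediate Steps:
j = -16/3 (j = (⅓)*(-16) = -16/3 ≈ -5.3333)
U = -175/3 (U = -53 - 16/3 = -175/3 ≈ -58.333)
U*(-497) = -175/3*(-497) = 86975/3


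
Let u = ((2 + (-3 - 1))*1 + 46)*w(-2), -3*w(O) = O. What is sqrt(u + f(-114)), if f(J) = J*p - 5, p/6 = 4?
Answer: I*sqrt(24405)/3 ≈ 52.074*I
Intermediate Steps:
p = 24 (p = 6*4 = 24)
f(J) = -5 + 24*J (f(J) = J*24 - 5 = 24*J - 5 = -5 + 24*J)
w(O) = -O/3
u = 88/3 (u = ((2 + (-3 - 1))*1 + 46)*(-1/3*(-2)) = ((2 - 4)*1 + 46)*(2/3) = (-2*1 + 46)*(2/3) = (-2 + 46)*(2/3) = 44*(2/3) = 88/3 ≈ 29.333)
sqrt(u + f(-114)) = sqrt(88/3 + (-5 + 24*(-114))) = sqrt(88/3 + (-5 - 2736)) = sqrt(88/3 - 2741) = sqrt(-8135/3) = I*sqrt(24405)/3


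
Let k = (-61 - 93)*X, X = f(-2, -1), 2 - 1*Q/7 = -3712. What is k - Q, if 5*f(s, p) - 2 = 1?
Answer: -130452/5 ≈ -26090.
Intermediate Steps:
f(s, p) = ⅗ (f(s, p) = ⅖ + (⅕)*1 = ⅖ + ⅕ = ⅗)
Q = 25998 (Q = 14 - 7*(-3712) = 14 + 25984 = 25998)
X = ⅗ ≈ 0.60000
k = -462/5 (k = (-61 - 93)*(⅗) = -154*⅗ = -462/5 ≈ -92.400)
k - Q = -462/5 - 1*25998 = -462/5 - 25998 = -130452/5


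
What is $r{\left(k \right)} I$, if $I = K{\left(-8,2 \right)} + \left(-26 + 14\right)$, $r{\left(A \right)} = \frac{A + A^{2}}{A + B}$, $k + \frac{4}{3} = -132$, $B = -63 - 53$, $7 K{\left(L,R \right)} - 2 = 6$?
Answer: $\frac{3017200}{3927} \approx 768.32$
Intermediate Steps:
$K{\left(L,R \right)} = \frac{8}{7}$ ($K{\left(L,R \right)} = \frac{2}{7} + \frac{1}{7} \cdot 6 = \frac{2}{7} + \frac{6}{7} = \frac{8}{7}$)
$B = -116$
$k = - \frac{400}{3}$ ($k = - \frac{4}{3} - 132 = - \frac{400}{3} \approx -133.33$)
$r{\left(A \right)} = \frac{A + A^{2}}{-116 + A}$ ($r{\left(A \right)} = \frac{A + A^{2}}{A - 116} = \frac{A + A^{2}}{-116 + A}$)
$I = - \frac{76}{7}$ ($I = \frac{8}{7} + \left(-26 + 14\right) = \frac{8}{7} - 12 = - \frac{76}{7} \approx -10.857$)
$r{\left(k \right)} I = - \frac{400 \left(1 - \frac{400}{3}\right)}{3 \left(-116 - \frac{400}{3}\right)} \left(- \frac{76}{7}\right) = \left(- \frac{400}{3}\right) \frac{1}{- \frac{748}{3}} \left(- \frac{397}{3}\right) \left(- \frac{76}{7}\right) = \left(- \frac{400}{3}\right) \left(- \frac{3}{748}\right) \left(- \frac{397}{3}\right) \left(- \frac{76}{7}\right) = \left(- \frac{39700}{561}\right) \left(- \frac{76}{7}\right) = \frac{3017200}{3927}$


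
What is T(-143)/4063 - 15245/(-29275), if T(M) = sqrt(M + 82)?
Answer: 3049/5855 + I*sqrt(61)/4063 ≈ 0.52075 + 0.0019223*I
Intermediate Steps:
T(M) = sqrt(82 + M)
T(-143)/4063 - 15245/(-29275) = sqrt(82 - 143)/4063 - 15245/(-29275) = sqrt(-61)*(1/4063) - 15245*(-1/29275) = (I*sqrt(61))*(1/4063) + 3049/5855 = I*sqrt(61)/4063 + 3049/5855 = 3049/5855 + I*sqrt(61)/4063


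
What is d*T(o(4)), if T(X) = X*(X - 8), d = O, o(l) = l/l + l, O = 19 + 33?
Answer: -780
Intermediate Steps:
O = 52
o(l) = 1 + l
d = 52
T(X) = X*(-8 + X)
d*T(o(4)) = 52*((1 + 4)*(-8 + (1 + 4))) = 52*(5*(-8 + 5)) = 52*(5*(-3)) = 52*(-15) = -780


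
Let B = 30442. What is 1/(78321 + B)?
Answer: 1/108763 ≈ 9.1943e-6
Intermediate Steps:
1/(78321 + B) = 1/(78321 + 30442) = 1/108763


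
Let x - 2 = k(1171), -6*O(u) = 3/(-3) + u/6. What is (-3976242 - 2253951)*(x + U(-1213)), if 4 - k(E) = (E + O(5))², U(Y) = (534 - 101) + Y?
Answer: 3692875778943443/432 ≈ 8.5483e+12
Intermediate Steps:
O(u) = ⅙ - u/36 (O(u) = -(3/(-3) + u/6)/6 = -(3*(-⅓) + u*(⅙))/6 = -(-1 + u/6)/6 = ⅙ - u/36)
U(Y) = 433 + Y
k(E) = 4 - (1/36 + E)² (k(E) = 4 - (E + (⅙ - 1/36*5))² = 4 - (E + (⅙ - 5/36))² = 4 - (E + 1/36)² = 4 - (1/36 + E)²)
x = -1777204873/1296 (x = 2 + (4 - (1 + 36*1171)²/1296) = 2 + (4 - (1 + 42156)²/1296) = 2 + (4 - 1/1296*42157²) = 2 + (4 - 1/1296*1777212649) = 2 + (4 - 1777212649/1296) = 2 - 1777207465/1296 = -1777204873/1296 ≈ -1.3713e+6)
(-3976242 - 2253951)*(x + U(-1213)) = (-3976242 - 2253951)*(-1777204873/1296 + (433 - 1213)) = -6230193*(-1777204873/1296 - 780) = -6230193*(-1778215753/1296) = 3692875778943443/432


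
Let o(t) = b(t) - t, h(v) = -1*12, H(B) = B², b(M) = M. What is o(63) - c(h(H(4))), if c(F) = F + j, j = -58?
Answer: 70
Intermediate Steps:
h(v) = -12
o(t) = 0 (o(t) = t - t = 0)
c(F) = -58 + F (c(F) = F - 58 = -58 + F)
o(63) - c(h(H(4))) = 0 - (-58 - 12) = 0 - 1*(-70) = 0 + 70 = 70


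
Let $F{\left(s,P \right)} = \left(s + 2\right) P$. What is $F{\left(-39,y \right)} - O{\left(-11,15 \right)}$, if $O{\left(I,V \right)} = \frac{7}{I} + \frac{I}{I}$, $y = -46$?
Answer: $\frac{18718}{11} \approx 1701.6$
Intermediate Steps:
$F{\left(s,P \right)} = P \left(2 + s\right)$ ($F{\left(s,P \right)} = \left(2 + s\right) P = P \left(2 + s\right)$)
$O{\left(I,V \right)} = 1 + \frac{7}{I}$ ($O{\left(I,V \right)} = \frac{7}{I} + 1 = 1 + \frac{7}{I}$)
$F{\left(-39,y \right)} - O{\left(-11,15 \right)} = - 46 \left(2 - 39\right) - \frac{7 - 11}{-11} = \left(-46\right) \left(-37\right) - \left(- \frac{1}{11}\right) \left(-4\right) = 1702 - \frac{4}{11} = \frac{18718}{11}$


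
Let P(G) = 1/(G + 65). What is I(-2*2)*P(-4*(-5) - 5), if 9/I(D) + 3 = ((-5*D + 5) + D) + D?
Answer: 9/1120 ≈ 0.0080357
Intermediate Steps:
P(G) = 1/(65 + G)
I(D) = 9/(2 - 3*D) (I(D) = 9/(-3 + (((-5*D + 5) + D) + D)) = 9/(-3 + (((5 - 5*D) + D) + D)) = 9/(-3 + ((5 - 4*D) + D)) = 9/(-3 + (5 - 3*D)) = 9/(2 - 3*D))
I(-2*2)*P(-4*(-5) - 5) = (-9/(-2 + 3*(-2*2)))/(65 + (-4*(-5) - 5)) = (-9/(-2 + 3*(-4)))/(65 + (20 - 5)) = (-9/(-2 - 12))/(65 + 15) = -9/(-14)/80 = -9*(-1/14)*(1/80) = (9/14)*(1/80) = 9/1120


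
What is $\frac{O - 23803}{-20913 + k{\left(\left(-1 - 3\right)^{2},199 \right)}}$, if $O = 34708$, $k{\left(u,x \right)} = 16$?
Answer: $- \frac{10905}{20897} \approx -0.52184$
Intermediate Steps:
$\frac{O - 23803}{-20913 + k{\left(\left(-1 - 3\right)^{2},199 \right)}} = \frac{34708 - 23803}{-20913 + 16} = \frac{10905}{-20897} = 10905 \left(- \frac{1}{20897}\right) = - \frac{10905}{20897}$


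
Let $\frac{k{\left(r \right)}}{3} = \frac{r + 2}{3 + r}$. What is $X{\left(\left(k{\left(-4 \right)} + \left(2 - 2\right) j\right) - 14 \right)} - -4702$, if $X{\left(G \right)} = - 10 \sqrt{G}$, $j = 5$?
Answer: $4702 - 20 i \sqrt{2} \approx 4702.0 - 28.284 i$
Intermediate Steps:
$k{\left(r \right)} = \frac{3 \left(2 + r\right)}{3 + r}$ ($k{\left(r \right)} = 3 \frac{r + 2}{3 + r} = 3 \frac{2 + r}{3 + r} = \frac{3 \left(2 + r\right)}{3 + r}$)
$X{\left(\left(k{\left(-4 \right)} + \left(2 - 2\right) j\right) - 14 \right)} - -4702 = - 10 \sqrt{\left(\frac{3 \left(2 - 4\right)}{3 - 4} + \left(2 - 2\right) 5\right) - 14} - -4702 = - 10 \sqrt{\left(3 \frac{1}{-1} \left(-2\right) + 0 \cdot 5\right) - 14} + 4702 = - 10 \sqrt{\left(3 \left(-1\right) \left(-2\right) + 0\right) - 14} + 4702 = - 10 \sqrt{\left(6 + 0\right) - 14} + 4702 = - 10 \sqrt{6 - 14} + 4702 = - 10 \sqrt{-8} + 4702 = - 10 \cdot 2 i \sqrt{2} + 4702 = - 20 i \sqrt{2} + 4702 = 4702 - 20 i \sqrt{2}$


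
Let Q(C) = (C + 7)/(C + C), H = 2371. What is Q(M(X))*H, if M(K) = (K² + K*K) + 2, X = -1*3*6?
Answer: 1557747/1300 ≈ 1198.3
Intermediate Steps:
X = -18 (X = -3*6 = -18)
M(K) = 2 + 2*K² (M(K) = (K² + K²) + 2 = 2*K² + 2 = 2 + 2*K²)
Q(C) = (7 + C)/(2*C) (Q(C) = (7 + C)/((2*C)) = (7 + C)*(1/(2*C)) = (7 + C)/(2*C))
Q(M(X))*H = ((7 + (2 + 2*(-18)²))/(2*(2 + 2*(-18)²)))*2371 = ((7 + (2 + 2*324))/(2*(2 + 2*324)))*2371 = ((7 + (2 + 648))/(2*(2 + 648)))*2371 = ((½)*(7 + 650)/650)*2371 = ((½)*(1/650)*657)*2371 = (657/1300)*2371 = 1557747/1300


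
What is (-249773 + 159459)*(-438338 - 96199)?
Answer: 48276174618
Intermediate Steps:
(-249773 + 159459)*(-438338 - 96199) = -90314*(-534537) = 48276174618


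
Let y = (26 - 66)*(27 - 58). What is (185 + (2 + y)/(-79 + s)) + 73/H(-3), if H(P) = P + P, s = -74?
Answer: 16801/102 ≈ 164.72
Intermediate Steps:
H(P) = 2*P
y = 1240 (y = -40*(-31) = 1240)
(185 + (2 + y)/(-79 + s)) + 73/H(-3) = (185 + (2 + 1240)/(-79 - 74)) + 73/((2*(-3))) = (185 + 1242/(-153)) + 73/(-6) = (185 + 1242*(-1/153)) + 73*(-⅙) = (185 - 138/17) - 73/6 = 3007/17 - 73/6 = 16801/102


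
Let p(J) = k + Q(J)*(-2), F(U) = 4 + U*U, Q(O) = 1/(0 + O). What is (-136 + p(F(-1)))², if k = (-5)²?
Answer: 310249/25 ≈ 12410.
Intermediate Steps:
Q(O) = 1/O
F(U) = 4 + U²
k = 25
p(J) = 25 - 2/J
(-136 + p(F(-1)))² = (-136 + (25 - 2/(4 + (-1)²)))² = (-136 + (25 - 2/(4 + 1)))² = (-136 + (25 - 2/5))² = (-136 + (25 - 2*⅕))² = (-136 + (25 - ⅖))² = (-136 + 123/5)² = (-557/5)² = 310249/25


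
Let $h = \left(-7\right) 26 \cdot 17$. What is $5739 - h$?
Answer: $8833$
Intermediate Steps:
$h = -3094$ ($h = \left(-182\right) 17 = -3094$)
$5739 - h = 5739 - -3094 = 5739 + 3094 = 8833$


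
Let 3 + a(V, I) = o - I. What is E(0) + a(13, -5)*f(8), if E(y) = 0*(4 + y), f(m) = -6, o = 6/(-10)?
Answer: -42/5 ≈ -8.4000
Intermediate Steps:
o = -⅗ (o = 6*(-⅒) = -⅗ ≈ -0.60000)
a(V, I) = -18/5 - I (a(V, I) = -3 + (-⅗ - I) = -18/5 - I)
E(y) = 0
E(0) + a(13, -5)*f(8) = 0 + (-18/5 - 1*(-5))*(-6) = 0 + (-18/5 + 5)*(-6) = 0 + (7/5)*(-6) = 0 - 42/5 = -42/5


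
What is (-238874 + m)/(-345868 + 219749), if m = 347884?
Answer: -109010/126119 ≈ -0.86434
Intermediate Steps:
(-238874 + m)/(-345868 + 219749) = (-238874 + 347884)/(-345868 + 219749) = 109010/(-126119) = 109010*(-1/126119) = -109010/126119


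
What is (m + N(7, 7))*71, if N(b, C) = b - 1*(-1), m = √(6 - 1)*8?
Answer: 568 + 568*√5 ≈ 1838.1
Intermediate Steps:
m = 8*√5 (m = √5*8 = 8*√5 ≈ 17.889)
N(b, C) = 1 + b (N(b, C) = b + 1 = 1 + b)
(m + N(7, 7))*71 = (8*√5 + (1 + 7))*71 = (8*√5 + 8)*71 = (8 + 8*√5)*71 = 568 + 568*√5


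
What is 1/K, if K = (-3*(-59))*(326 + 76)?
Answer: 1/71154 ≈ 1.4054e-5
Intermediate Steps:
K = 71154 (K = 177*402 = 71154)
1/K = 1/71154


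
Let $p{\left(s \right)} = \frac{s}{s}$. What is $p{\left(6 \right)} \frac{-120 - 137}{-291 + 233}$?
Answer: $\frac{257}{58} \approx 4.431$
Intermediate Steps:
$p{\left(s \right)} = 1$
$p{\left(6 \right)} \frac{-120 - 137}{-291 + 233} = 1 \frac{-120 - 137}{-291 + 233} = 1 \left(- \frac{257}{-58}\right) = 1 \left(\left(-257\right) \left(- \frac{1}{58}\right)\right) = 1 \cdot \frac{257}{58} = \frac{257}{58}$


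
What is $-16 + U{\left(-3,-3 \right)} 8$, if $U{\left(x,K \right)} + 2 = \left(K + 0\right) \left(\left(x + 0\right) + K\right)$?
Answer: $112$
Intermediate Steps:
$U{\left(x,K \right)} = -2 + K \left(K + x\right)$ ($U{\left(x,K \right)} = -2 + \left(K + 0\right) \left(\left(x + 0\right) + K\right) = -2 + K \left(x + K\right) = -2 + K \left(K + x\right)$)
$-16 + U{\left(-3,-3 \right)} 8 = -16 + \left(-2 + \left(-3\right)^{2} - -9\right) 8 = -16 + \left(-2 + 9 + 9\right) 8 = -16 + 16 \cdot 8 = -16 + 128 = 112$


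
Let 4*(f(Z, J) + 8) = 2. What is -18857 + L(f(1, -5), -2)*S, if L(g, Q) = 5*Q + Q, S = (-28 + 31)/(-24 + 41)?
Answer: -320605/17 ≈ -18859.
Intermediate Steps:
f(Z, J) = -15/2 (f(Z, J) = -8 + (1/4)*2 = -8 + 1/2 = -15/2)
S = 3/17 ≈ 0.17647
L(g, Q) = 6*Q
-18857 + L(f(1, -5), -2)*S = -18857 + (6*(-2))*(3/17) = -18857 - 12*3/17 = -18857 - 36/17 = -320605/17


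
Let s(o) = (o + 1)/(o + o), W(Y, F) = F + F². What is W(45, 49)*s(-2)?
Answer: 1225/2 ≈ 612.50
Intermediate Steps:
s(o) = (1 + o)/(2*o) (s(o) = (1 + o)/((2*o)) = (1 + o)*(1/(2*o)) = (1 + o)/(2*o))
W(45, 49)*s(-2) = (49*(1 + 49))*((½)*(1 - 2)/(-2)) = (49*50)*((½)*(-½)*(-1)) = 2450*(¼) = 1225/2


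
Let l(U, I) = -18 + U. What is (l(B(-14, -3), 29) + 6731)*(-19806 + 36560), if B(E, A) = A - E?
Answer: 112653896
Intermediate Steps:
(l(B(-14, -3), 29) + 6731)*(-19806 + 36560) = ((-18 + (-3 - 1*(-14))) + 6731)*(-19806 + 36560) = ((-18 + (-3 + 14)) + 6731)*16754 = ((-18 + 11) + 6731)*16754 = (-7 + 6731)*16754 = 6724*16754 = 112653896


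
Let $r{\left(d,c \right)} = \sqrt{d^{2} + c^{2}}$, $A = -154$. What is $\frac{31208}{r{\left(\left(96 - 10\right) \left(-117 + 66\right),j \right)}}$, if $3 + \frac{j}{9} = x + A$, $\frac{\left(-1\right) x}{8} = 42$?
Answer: $\frac{31208 \sqrt{14965}}{763215} \approx 5.0022$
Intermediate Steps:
$x = -336$ ($x = \left(-8\right) 42 = -336$)
$j = -4437$ ($j = -27 + 9 \left(-336 - 154\right) = -27 + 9 \left(-490\right) = -27 - 4410 = -4437$)
$r{\left(d,c \right)} = \sqrt{c^{2} + d^{2}}$
$\frac{31208}{r{\left(\left(96 - 10\right) \left(-117 + 66\right),j \right)}} = \frac{31208}{\sqrt{\left(-4437\right)^{2} + \left(\left(96 - 10\right) \left(-117 + 66\right)\right)^{2}}} = \frac{31208}{\sqrt{19686969 + \left(86 \left(-51\right)\right)^{2}}} = \frac{31208}{\sqrt{19686969 + \left(-4386\right)^{2}}} = \frac{31208}{\sqrt{19686969 + 19236996}} = \frac{31208}{\sqrt{38923965}} = \frac{31208}{51 \sqrt{14965}} = 31208 \frac{\sqrt{14965}}{763215} = \frac{31208 \sqrt{14965}}{763215}$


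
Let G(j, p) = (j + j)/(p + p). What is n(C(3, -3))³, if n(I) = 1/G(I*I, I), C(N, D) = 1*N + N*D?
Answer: -1/216 ≈ -0.0046296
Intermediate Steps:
G(j, p) = j/p (G(j, p) = (2*j)/((2*p)) = (2*j)*(1/(2*p)) = j/p)
C(N, D) = N + D*N
n(I) = 1/I (n(I) = 1/((I*I)/I) = 1/(I²/I) = 1/I)
n(C(3, -3))³ = (1/(3*(1 - 3)))³ = (1/(3*(-2)))³ = (1/(-6))³ = (-⅙)³ = -1/216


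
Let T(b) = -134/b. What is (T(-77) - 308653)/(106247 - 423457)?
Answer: 23766147/24425170 ≈ 0.97302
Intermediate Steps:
(T(-77) - 308653)/(106247 - 423457) = (-134/(-77) - 308653)/(106247 - 423457) = (-134*(-1/77) - 308653)/(-317210) = (134/77 - 308653)*(-1/317210) = -23766147/77*(-1/317210) = 23766147/24425170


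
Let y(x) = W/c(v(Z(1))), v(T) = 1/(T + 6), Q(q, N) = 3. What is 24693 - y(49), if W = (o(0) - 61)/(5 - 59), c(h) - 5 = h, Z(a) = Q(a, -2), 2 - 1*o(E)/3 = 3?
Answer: 1703801/69 ≈ 24693.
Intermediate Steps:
o(E) = -3 (o(E) = 6 - 3*3 = 6 - 9 = -3)
Z(a) = 3
v(T) = 1/(6 + T)
c(h) = 5 + h
W = 32/27 (W = (-3 - 61)/(5 - 59) = -64/(-54) = -64*(-1/54) = 32/27 ≈ 1.1852)
y(x) = 16/69 (y(x) = 32/(27*(5 + 1/(6 + 3))) = 32/(27*(5 + 1/9)) = 32/(27*(46/9)) = (32/27)*(9/46) = 16/69)
24693 - y(49) = 24693 - 1*16/69 = 24693 - 16/69 = 1703801/69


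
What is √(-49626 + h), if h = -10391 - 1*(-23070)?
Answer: I*√36947 ≈ 192.22*I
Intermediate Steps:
h = 12679 (h = -10391 + 23070 = 12679)
√(-49626 + h) = √(-49626 + 12679) = √(-36947) = I*√36947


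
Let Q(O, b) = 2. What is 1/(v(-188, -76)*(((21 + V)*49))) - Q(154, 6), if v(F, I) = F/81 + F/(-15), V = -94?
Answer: -29589349/14794472 ≈ -2.0000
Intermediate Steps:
v(F, I) = -22*F/405 (v(F, I) = F*(1/81) + F*(-1/15) = F/81 - F/15 = -22*F/405)
1/(v(-188, -76)*(((21 + V)*49))) - Q(154, 6) = 1/(((-22/405*(-188)))*(((21 - 94)*49))) - 1*2 = 1/((4136/405)*((-73*49))) - 2 = (405/4136)/(-3577) - 2 = (405/4136)*(-1/3577) - 2 = -405/14794472 - 2 = -29589349/14794472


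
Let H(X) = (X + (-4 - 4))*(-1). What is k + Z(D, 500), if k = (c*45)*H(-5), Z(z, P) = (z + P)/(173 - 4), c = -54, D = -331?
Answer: -31589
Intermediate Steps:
H(X) = 8 - X (H(X) = (X - 8)*(-1) = (-8 + X)*(-1) = 8 - X)
Z(z, P) = P/169 + z/169 (Z(z, P) = (P + z)/169 = (P + z)*(1/169) = P/169 + z/169)
k = -31590 (k = (-54*45)*(8 - 1*(-5)) = -2430*(8 + 5) = -2430*13 = -31590)
k + Z(D, 500) = -31590 + ((1/169)*500 + (1/169)*(-331)) = -31590 + (500/169 - 331/169) = -31590 + 1 = -31589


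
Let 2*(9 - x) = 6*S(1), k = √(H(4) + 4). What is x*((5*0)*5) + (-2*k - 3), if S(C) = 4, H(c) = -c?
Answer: -3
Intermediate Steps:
k = 0 (k = √(-1*4 + 4) = √(-4 + 4) = √0 = 0)
x = -3 (x = 9 - 3*4 = 9 - ½*24 = 9 - 12 = -3)
x*((5*0)*5) + (-2*k - 3) = -3*5*0*5 + (-2*0 - 3) = -0*5 + (0 - 3) = -3*0 - 3 = 0 - 3 = -3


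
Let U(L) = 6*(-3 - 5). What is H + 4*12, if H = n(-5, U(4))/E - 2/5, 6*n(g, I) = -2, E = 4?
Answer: 2851/60 ≈ 47.517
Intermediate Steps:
U(L) = -48 (U(L) = 6*(-8) = -48)
n(g, I) = -⅓ (n(g, I) = (⅙)*(-2) = -⅓)
H = -29/60 (H = -⅓/4 - 2/5 = -⅓*¼ - 2*⅕ = -1/12 - ⅖ = -29/60 ≈ -0.48333)
H + 4*12 = -29/60 + 4*12 = -29/60 + 48 = 2851/60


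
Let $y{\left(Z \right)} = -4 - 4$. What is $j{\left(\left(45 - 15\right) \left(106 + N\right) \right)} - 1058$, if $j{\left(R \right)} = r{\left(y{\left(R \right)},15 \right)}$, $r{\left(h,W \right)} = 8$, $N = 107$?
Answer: $-1050$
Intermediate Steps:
$y{\left(Z \right)} = -8$
$j{\left(R \right)} = 8$
$j{\left(\left(45 - 15\right) \left(106 + N\right) \right)} - 1058 = 8 - 1058 = -1050$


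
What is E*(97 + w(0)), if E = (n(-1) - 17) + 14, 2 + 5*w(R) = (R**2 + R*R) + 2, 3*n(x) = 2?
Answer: -679/3 ≈ -226.33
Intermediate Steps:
n(x) = 2/3 (n(x) = (1/3)*2 = 2/3)
w(R) = 2*R**2/5 (w(R) = -2/5 + ((R**2 + R*R) + 2)/5 = -2/5 + ((R**2 + R**2) + 2)/5 = -2/5 + (2*R**2 + 2)/5 = -2/5 + (2 + 2*R**2)/5 = -2/5 + (2/5 + 2*R**2/5) = 2*R**2/5)
E = -7/3 (E = (2/3 - 17) + 14 = -49/3 + 14 = -7/3 ≈ -2.3333)
E*(97 + w(0)) = -7*(97 + (2/5)*0**2)/3 = -7*(97 + (2/5)*0)/3 = -7*(97 + 0)/3 = -7/3*97 = -679/3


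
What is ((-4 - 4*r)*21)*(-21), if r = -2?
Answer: -1764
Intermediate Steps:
((-4 - 4*r)*21)*(-21) = ((-4 - 4*(-2))*21)*(-21) = ((-4 + 8)*21)*(-21) = (4*21)*(-21) = 84*(-21) = -1764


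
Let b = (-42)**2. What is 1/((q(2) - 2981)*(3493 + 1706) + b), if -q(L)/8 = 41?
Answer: -1/17201727 ≈ -5.8134e-8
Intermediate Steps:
q(L) = -328 (q(L) = -8*41 = -328)
b = 1764
1/((q(2) - 2981)*(3493 + 1706) + b) = 1/((-328 - 2981)*(3493 + 1706) + 1764) = 1/(-3309*5199 + 1764) = 1/(-17203491 + 1764) = 1/(-17201727) = -1/17201727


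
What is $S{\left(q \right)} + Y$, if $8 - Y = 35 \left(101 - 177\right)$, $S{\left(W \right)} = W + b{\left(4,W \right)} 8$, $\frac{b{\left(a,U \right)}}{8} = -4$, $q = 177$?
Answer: $2589$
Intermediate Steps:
$b{\left(a,U \right)} = -32$ ($b{\left(a,U \right)} = 8 \left(-4\right) = -32$)
$S{\left(W \right)} = -256 + W$ ($S{\left(W \right)} = W - 256 = -256 + W$)
$Y = 2668$ ($Y = 8 - 35 \left(101 - 177\right) = 8 - 35 \left(-76\right) = 8 - -2660 = 8 + 2660 = 2668$)
$S{\left(q \right)} + Y = \left(-256 + 177\right) + 2668 = -79 + 2668 = 2589$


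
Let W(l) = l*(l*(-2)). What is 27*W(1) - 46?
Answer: -100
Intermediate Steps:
W(l) = -2*l² (W(l) = l*(-2*l) = -2*l²)
27*W(1) - 46 = 27*(-2*1²) - 46 = 27*(-2*1) - 46 = 27*(-2) - 46 = -54 - 46 = -100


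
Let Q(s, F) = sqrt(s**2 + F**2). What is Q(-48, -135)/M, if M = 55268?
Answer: 3*sqrt(2281)/55268 ≈ 0.0025924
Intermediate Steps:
Q(s, F) = sqrt(F**2 + s**2)
Q(-48, -135)/M = sqrt((-135)**2 + (-48)**2)/55268 = sqrt(18225 + 2304)*(1/55268) = sqrt(20529)*(1/55268) = (3*sqrt(2281))*(1/55268) = 3*sqrt(2281)/55268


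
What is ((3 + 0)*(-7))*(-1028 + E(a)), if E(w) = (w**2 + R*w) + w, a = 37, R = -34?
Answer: 18480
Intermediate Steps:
E(w) = w**2 - 33*w (E(w) = (w**2 - 34*w) + w = w**2 - 33*w)
((3 + 0)*(-7))*(-1028 + E(a)) = ((3 + 0)*(-7))*(-1028 + 37*(-33 + 37)) = (3*(-7))*(-1028 + 37*4) = -21*(-1028 + 148) = -21*(-880) = 18480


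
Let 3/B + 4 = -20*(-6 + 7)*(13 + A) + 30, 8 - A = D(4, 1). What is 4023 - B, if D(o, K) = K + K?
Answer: 474715/118 ≈ 4023.0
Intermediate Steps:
D(o, K) = 2*K
A = 6 (A = 8 - 2 = 6)
B = -1/118 (B = 3/(-4 + (-20*(-6 + 7)*(13 + 6) + 30)) = 3/(-4 + (-20*19 + 30)) = 3/(-4 + (-380 + 30)) = 3/(-4 - 350) = 3/(-354) = 3*(-1/354) = -1/118 ≈ -0.0084746)
4023 - B = 4023 - 1*(-1/118) = 4023 + 1/118 = 474715/118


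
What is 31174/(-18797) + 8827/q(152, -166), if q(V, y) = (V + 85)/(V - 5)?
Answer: 8127672085/1484963 ≈ 5473.3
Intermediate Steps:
q(V, y) = (85 + V)/(-5 + V)
31174/(-18797) + 8827/q(152, -166) = 31174/(-18797) + 8827/(((85 + 152)/(-5 + 152))) = 31174*(-1/18797) + 8827/((237/147)) = -31174/18797 + 8827/(((1/147)*237)) = -31174/18797 + 8827/(79/49) = -31174/18797 + 8827*(49/79) = -31174/18797 + 432523/79 = 8127672085/1484963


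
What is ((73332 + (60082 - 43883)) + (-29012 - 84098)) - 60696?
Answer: -84275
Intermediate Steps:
((73332 + (60082 - 43883)) + (-29012 - 84098)) - 60696 = ((73332 + 16199) - 113110) - 60696 = (89531 - 113110) - 60696 = -23579 - 60696 = -84275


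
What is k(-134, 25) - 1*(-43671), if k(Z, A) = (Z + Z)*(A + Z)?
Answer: 72883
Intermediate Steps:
k(Z, A) = 2*Z*(A + Z) (k(Z, A) = (2*Z)*(A + Z) = 2*Z*(A + Z))
k(-134, 25) - 1*(-43671) = 2*(-134)*(25 - 134) - 1*(-43671) = 2*(-134)*(-109) + 43671 = 29212 + 43671 = 72883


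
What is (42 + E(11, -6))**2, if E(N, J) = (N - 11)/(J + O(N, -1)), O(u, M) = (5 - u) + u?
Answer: 1764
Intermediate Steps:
O(u, M) = 5
E(N, J) = (-11 + N)/(5 + J) (E(N, J) = (N - 11)/(J + 5) = (-11 + N)/(5 + J))
(42 + E(11, -6))**2 = (42 + (-11 + 11)/(5 - 6))**2 = (42 + 0/(-1))**2 = (42 - 1*0)**2 = (42 + 0)**2 = 42**2 = 1764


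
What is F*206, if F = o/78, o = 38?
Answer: 3914/39 ≈ 100.36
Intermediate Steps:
F = 19/39 (F = 38/78 = 38*(1/78) = 19/39 ≈ 0.48718)
F*206 = (19/39)*206 = 3914/39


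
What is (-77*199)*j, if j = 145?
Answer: -2221835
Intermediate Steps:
(-77*199)*j = -77*199*145 = -15323*145 = -2221835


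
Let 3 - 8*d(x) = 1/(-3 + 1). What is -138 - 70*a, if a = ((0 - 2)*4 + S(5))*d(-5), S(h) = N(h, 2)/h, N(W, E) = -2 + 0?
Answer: 477/4 ≈ 119.25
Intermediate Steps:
d(x) = 7/16 (d(x) = 3/8 - 1/(8*(-3 + 1)) = 3/8 - 1/8/(-2) = 3/8 - 1/8*(-1/2) = 3/8 + 1/16 = 7/16)
N(W, E) = -2
S(h) = -2/h
a = -147/40 (a = ((0 - 2)*4 - 2/5)*(7/16) = (-2*4 - 2*1/5)*(7/16) = (-8 - 2/5)*(7/16) = -42/5*7/16 = -147/40 ≈ -3.6750)
-138 - 70*a = -138 - 70*(-147/40) = -138 + 1029/4 = 477/4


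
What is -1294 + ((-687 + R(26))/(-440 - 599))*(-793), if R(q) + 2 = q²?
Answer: -1354775/1039 ≈ -1303.9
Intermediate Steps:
R(q) = -2 + q²
-1294 + ((-687 + R(26))/(-440 - 599))*(-793) = -1294 + ((-687 + (-2 + 26²))/(-440 - 599))*(-793) = -1294 + ((-687 + (-2 + 676))/(-1039))*(-793) = -1294 + ((-687 + 674)*(-1/1039))*(-793) = -1294 - 13*(-1/1039)*(-793) = -1294 + (13/1039)*(-793) = -1294 - 10309/1039 = -1354775/1039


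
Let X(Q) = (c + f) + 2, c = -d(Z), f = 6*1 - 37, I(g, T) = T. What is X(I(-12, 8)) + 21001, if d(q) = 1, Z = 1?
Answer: 20971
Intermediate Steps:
f = -31 (f = 6 - 37 = -31)
c = -1 (c = -1*1 = -1)
X(Q) = -30 (X(Q) = (-1 - 31) + 2 = -32 + 2 = -30)
X(I(-12, 8)) + 21001 = -30 + 21001 = 20971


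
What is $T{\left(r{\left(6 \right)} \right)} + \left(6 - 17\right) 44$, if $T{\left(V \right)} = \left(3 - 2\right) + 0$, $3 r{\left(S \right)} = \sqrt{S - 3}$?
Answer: $-483$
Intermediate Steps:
$r{\left(S \right)} = \frac{\sqrt{-3 + S}}{3}$ ($r{\left(S \right)} = \frac{\sqrt{S - 3}}{3} = \frac{\sqrt{-3 + S}}{3}$)
$T{\left(V \right)} = 1$ ($T{\left(V \right)} = 1 + 0 = 1$)
$T{\left(r{\left(6 \right)} \right)} + \left(6 - 17\right) 44 = 1 + \left(6 - 17\right) 44 = 1 - 484 = -483$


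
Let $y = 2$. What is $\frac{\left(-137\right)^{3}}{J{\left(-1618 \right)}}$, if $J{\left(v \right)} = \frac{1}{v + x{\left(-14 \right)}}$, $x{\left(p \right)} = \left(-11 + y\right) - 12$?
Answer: $4214447567$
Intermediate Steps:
$x{\left(p \right)} = -21$ ($x{\left(p \right)} = \left(-11 + 2\right) - 12 = -9 - 12 = -21$)
$J{\left(v \right)} = \frac{1}{-21 + v}$ ($J{\left(v \right)} = \frac{1}{v - 21} = \frac{1}{-21 + v}$)
$\frac{\left(-137\right)^{3}}{J{\left(-1618 \right)}} = \frac{\left(-137\right)^{3}}{\frac{1}{-21 - 1618}} = - \frac{2571353}{\frac{1}{-1639}} = - \frac{2571353}{- \frac{1}{1639}} = \left(-2571353\right) \left(-1639\right) = 4214447567$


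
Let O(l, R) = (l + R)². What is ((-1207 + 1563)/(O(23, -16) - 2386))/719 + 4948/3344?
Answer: 109380905/73933332 ≈ 1.4795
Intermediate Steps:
O(l, R) = (R + l)²
((-1207 + 1563)/(O(23, -16) - 2386))/719 + 4948/3344 = ((-1207 + 1563)/((-16 + 23)² - 2386))/719 + 4948/3344 = (356/(7² - 2386))*(1/719) + 4948*(1/3344) = (356/(49 - 2386))*(1/719) + 1237/836 = (356/(-2337))*(1/719) + 1237/836 = (356*(-1/2337))*(1/719) + 1237/836 = -356/2337*1/719 + 1237/836 = -356/1680303 + 1237/836 = 109380905/73933332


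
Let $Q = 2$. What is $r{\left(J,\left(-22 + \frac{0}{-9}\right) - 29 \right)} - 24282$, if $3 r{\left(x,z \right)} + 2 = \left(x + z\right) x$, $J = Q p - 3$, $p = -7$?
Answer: $- \frac{71692}{3} \approx -23897.0$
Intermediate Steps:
$J = -17$ ($J = 2 \left(-7\right) - 3 = -14 - 3 = -17$)
$r{\left(x,z \right)} = - \frac{2}{3} + \frac{x \left(x + z\right)}{3}$ ($r{\left(x,z \right)} = - \frac{2}{3} + \frac{\left(x + z\right) x}{3} = - \frac{2}{3} + \frac{x \left(x + z\right)}{3}$)
$r{\left(J,\left(-22 + \frac{0}{-9}\right) - 29 \right)} - 24282 = \left(- \frac{2}{3} + \frac{\left(-17\right)^{2}}{3} + \frac{1}{3} \left(-17\right) \left(\left(-22 + \frac{0}{-9}\right) - 29\right)\right) - 24282 = \left(- \frac{2}{3} + \frac{1}{3} \cdot 289 + \frac{1}{3} \left(-17\right) \left(\left(-22 + 0 \left(- \frac{1}{9}\right)\right) - 29\right)\right) - 24282 = \left(- \frac{2}{3} + \frac{289}{3} + \frac{1}{3} \left(-17\right) \left(\left(-22 + 0\right) - 29\right)\right) - 24282 = \left(- \frac{2}{3} + \frac{289}{3} + \frac{1}{3} \left(-17\right) \left(-22 - 29\right)\right) - 24282 = \left(- \frac{2}{3} + \frac{289}{3} + \frac{1}{3} \left(-17\right) \left(-51\right)\right) - 24282 = \left(- \frac{2}{3} + \frac{289}{3} + 289\right) - 24282 = \frac{1154}{3} - 24282 = - \frac{71692}{3}$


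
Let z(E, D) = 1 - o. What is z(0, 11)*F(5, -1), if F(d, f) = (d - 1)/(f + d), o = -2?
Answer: 3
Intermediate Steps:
z(E, D) = 3 (z(E, D) = 1 - 1*(-2) = 1 + 2 = 3)
F(d, f) = (-1 + d)/(d + f)
z(0, 11)*F(5, -1) = 3*((-1 + 5)/(5 - 1)) = 3*(4/4) = 3*((¼)*4) = 3*1 = 3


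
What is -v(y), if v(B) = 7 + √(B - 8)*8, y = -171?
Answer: -7 - 8*I*√179 ≈ -7.0 - 107.03*I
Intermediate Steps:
v(B) = 7 + 8*√(-8 + B) (v(B) = 7 + √(-8 + B)*8 = 7 + 8*√(-8 + B))
-v(y) = -(7 + 8*√(-8 - 171)) = -(7 + 8*√(-179)) = -(7 + 8*(I*√179)) = -(7 + 8*I*√179) = -7 - 8*I*√179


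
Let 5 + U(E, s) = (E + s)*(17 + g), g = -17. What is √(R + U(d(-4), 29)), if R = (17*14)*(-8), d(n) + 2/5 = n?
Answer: I*√1909 ≈ 43.692*I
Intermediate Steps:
d(n) = -⅖ + n
U(E, s) = -5 (U(E, s) = -5 + (E + s)*(17 - 17) = -5 + (E + s)*0 = -5 + 0 = -5)
R = -1904 (R = 238*(-8) = -1904)
√(R + U(d(-4), 29)) = √(-1904 - 5) = √(-1909) = I*√1909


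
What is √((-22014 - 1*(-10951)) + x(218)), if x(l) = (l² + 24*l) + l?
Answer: √41911 ≈ 204.72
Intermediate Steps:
x(l) = l² + 25*l
√((-22014 - 1*(-10951)) + x(218)) = √((-22014 - 1*(-10951)) + 218*(25 + 218)) = √((-22014 + 10951) + 218*243) = √(-11063 + 52974) = √41911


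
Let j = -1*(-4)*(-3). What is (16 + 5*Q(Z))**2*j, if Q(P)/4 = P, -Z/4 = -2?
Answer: -371712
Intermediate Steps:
Z = 8 (Z = -4*(-2) = 8)
Q(P) = 4*P
j = -12 (j = 4*(-3) = -12)
(16 + 5*Q(Z))**2*j = (16 + 5*(4*8))**2*(-12) = (16 + 5*32)**2*(-12) = (16 + 160)**2*(-12) = 176**2*(-12) = 30976*(-12) = -371712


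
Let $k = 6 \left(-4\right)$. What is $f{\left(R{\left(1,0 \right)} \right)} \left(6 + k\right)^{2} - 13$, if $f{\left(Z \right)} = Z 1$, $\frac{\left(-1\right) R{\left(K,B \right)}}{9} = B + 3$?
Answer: $-8761$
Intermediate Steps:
$R{\left(K,B \right)} = -27 - 9 B$ ($R{\left(K,B \right)} = - 9 \left(B + 3\right) = - 9 \left(3 + B\right) = -27 - 9 B$)
$f{\left(Z \right)} = Z$
$k = -24$
$f{\left(R{\left(1,0 \right)} \right)} \left(6 + k\right)^{2} - 13 = \left(-27 - 0\right) \left(6 - 24\right)^{2} - 13 = \left(-27 + 0\right) \left(-18\right)^{2} - 13 = \left(-27\right) 324 - 13 = -8748 - 13 = -8761$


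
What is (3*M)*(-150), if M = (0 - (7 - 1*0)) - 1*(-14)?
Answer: -3150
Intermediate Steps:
M = 7 (M = (0 - (7 + 0)) + 14 = (0 - 1*7) + 14 = (0 - 7) + 14 = -7 + 14 = 7)
(3*M)*(-150) = (3*7)*(-150) = 21*(-150) = -3150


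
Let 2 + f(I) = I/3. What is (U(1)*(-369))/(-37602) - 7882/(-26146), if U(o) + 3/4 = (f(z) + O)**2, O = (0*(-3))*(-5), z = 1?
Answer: 631885417/1966283784 ≈ 0.32136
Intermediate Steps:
O = 0 (O = 0*(-5) = 0)
f(I) = -2 + I/3
U(o) = 73/36 (U(o) = -3/4 + ((-2 + (1/3)*1) + 0)**2 = -3/4 + ((-2 + 1/3) + 0)**2 = -3/4 + (-5/3 + 0)**2 = -3/4 + (-5/3)**2 = -3/4 + 25/9 = 73/36)
(U(1)*(-369))/(-37602) - 7882/(-26146) = ((73/36)*(-369))/(-37602) - 7882/(-26146) = -2993/4*(-1/37602) - 7882*(-1/26146) = 2993/150408 + 3941/13073 = 631885417/1966283784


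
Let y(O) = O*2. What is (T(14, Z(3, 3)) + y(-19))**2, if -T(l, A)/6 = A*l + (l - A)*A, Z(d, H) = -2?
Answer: 103684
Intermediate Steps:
y(O) = 2*O
T(l, A) = -6*A*l - 6*A*(l - A) (T(l, A) = -6*(A*l + (l - A)*A) = -6*(A*l + A*(l - A)) = -6*A*l - 6*A*(l - A))
(T(14, Z(3, 3)) + y(-19))**2 = (6*(-2)*(-2 - 2*14) + 2*(-19))**2 = (6*(-2)*(-2 - 28) - 38)**2 = (6*(-2)*(-30) - 38)**2 = (360 - 38)**2 = 322**2 = 103684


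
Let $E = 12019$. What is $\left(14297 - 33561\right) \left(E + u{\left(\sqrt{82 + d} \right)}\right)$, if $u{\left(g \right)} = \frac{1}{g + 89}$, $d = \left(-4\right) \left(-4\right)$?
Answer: $- \frac{1811292321664}{7823} + \frac{134848 \sqrt{2}}{7823} \approx -2.3153 \cdot 10^{8}$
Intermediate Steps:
$d = 16$
$u{\left(g \right)} = \frac{1}{89 + g}$
$\left(14297 - 33561\right) \left(E + u{\left(\sqrt{82 + d} \right)}\right) = \left(14297 - 33561\right) \left(12019 + \frac{1}{89 + \sqrt{82 + 16}}\right) = - 19264 \left(12019 + \frac{1}{89 + \sqrt{98}}\right) = - 19264 \left(12019 + \frac{1}{89 + 7 \sqrt{2}}\right) = -231534016 - \frac{19264}{89 + 7 \sqrt{2}}$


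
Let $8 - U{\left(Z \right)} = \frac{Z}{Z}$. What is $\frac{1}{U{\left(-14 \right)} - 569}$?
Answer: $- \frac{1}{562} \approx -0.0017794$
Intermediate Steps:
$U{\left(Z \right)} = 7$ ($U{\left(Z \right)} = 8 - \frac{Z}{Z} = 8 - 1 = 7$)
$\frac{1}{U{\left(-14 \right)} - 569} = \frac{1}{7 - 569} = \frac{1}{-562} = - \frac{1}{562}$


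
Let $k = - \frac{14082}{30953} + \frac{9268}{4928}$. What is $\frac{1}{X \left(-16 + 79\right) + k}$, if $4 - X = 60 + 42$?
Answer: $- \frac{5447728}{33626505661} \approx -0.00016201$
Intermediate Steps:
$X = -98$ ($X = 4 - \left(60 + 42\right) = 4 - 102 = -98$)
$k = \frac{7767011}{5447728}$ ($k = \left(-14082\right) \frac{1}{30953} + 9268 \cdot \frac{1}{4928} = - \frac{14082}{30953} + \frac{331}{176} = \frac{7767011}{5447728} \approx 1.4257$)
$\frac{1}{X \left(-16 + 79\right) + k} = \frac{1}{- 98 \left(-16 + 79\right) + \frac{7767011}{5447728}} = \frac{1}{\left(-98\right) 63 + \frac{7767011}{5447728}} = \frac{1}{-6174 + \frac{7767011}{5447728}} = \frac{1}{- \frac{33626505661}{5447728}} = - \frac{5447728}{33626505661}$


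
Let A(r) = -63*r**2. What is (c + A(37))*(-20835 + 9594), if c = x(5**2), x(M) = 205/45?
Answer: 969451318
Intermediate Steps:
x(M) = 41/9 (x(M) = 205*(1/45) = 41/9)
c = 41/9 ≈ 4.5556
(c + A(37))*(-20835 + 9594) = (41/9 - 63*37**2)*(-20835 + 9594) = (41/9 - 63*1369)*(-11241) = (41/9 - 86247)*(-11241) = -776182/9*(-11241) = 969451318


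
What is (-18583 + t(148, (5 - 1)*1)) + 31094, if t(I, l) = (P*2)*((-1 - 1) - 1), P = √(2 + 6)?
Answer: 12511 - 12*√2 ≈ 12494.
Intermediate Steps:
P = 2*√2 (P = √8 = 2*√2 ≈ 2.8284)
t(I, l) = -12*√2 (t(I, l) = ((2*√2)*2)*((-1 - 1) - 1) = (4*√2)*(-2 - 1) = (4*√2)*(-3) = -12*√2)
(-18583 + t(148, (5 - 1)*1)) + 31094 = (-18583 - 12*√2) + 31094 = 12511 - 12*√2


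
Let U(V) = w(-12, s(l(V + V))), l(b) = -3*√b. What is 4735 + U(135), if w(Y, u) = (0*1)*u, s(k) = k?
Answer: 4735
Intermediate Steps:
w(Y, u) = 0 (w(Y, u) = 0*u = 0)
U(V) = 0
4735 + U(135) = 4735 + 0 = 4735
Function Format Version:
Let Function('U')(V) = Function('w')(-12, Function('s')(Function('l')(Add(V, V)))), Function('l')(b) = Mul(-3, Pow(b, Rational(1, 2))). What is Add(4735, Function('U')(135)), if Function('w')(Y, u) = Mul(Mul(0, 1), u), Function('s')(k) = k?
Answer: 4735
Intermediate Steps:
Function('w')(Y, u) = 0 (Function('w')(Y, u) = Mul(0, u) = 0)
Function('U')(V) = 0
Add(4735, Function('U')(135)) = Add(4735, 0) = 4735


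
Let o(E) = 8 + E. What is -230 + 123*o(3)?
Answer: 1123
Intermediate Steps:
-230 + 123*o(3) = -230 + 123*(8 + 3) = -230 + 123*11 = -230 + 1353 = 1123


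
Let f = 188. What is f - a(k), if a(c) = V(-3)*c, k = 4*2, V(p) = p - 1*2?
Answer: 228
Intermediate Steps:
V(p) = -2 + p (V(p) = p - 2 = -2 + p)
k = 8
a(c) = -5*c (a(c) = (-2 - 3)*c = -5*c)
f - a(k) = 188 - (-5)*8 = 188 - 1*(-40) = 188 + 40 = 228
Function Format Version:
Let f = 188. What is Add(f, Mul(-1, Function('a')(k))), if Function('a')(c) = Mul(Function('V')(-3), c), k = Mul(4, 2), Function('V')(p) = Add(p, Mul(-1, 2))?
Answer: 228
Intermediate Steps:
Function('V')(p) = Add(-2, p) (Function('V')(p) = Add(p, -2) = Add(-2, p))
k = 8
Function('a')(c) = Mul(-5, c) (Function('a')(c) = Mul(Add(-2, -3), c) = Mul(-5, c))
Add(f, Mul(-1, Function('a')(k))) = Add(188, Mul(-1, Mul(-5, 8))) = Add(188, Mul(-1, -40)) = Add(188, 40) = 228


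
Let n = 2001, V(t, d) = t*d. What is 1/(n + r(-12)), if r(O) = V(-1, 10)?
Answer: 1/1991 ≈ 0.00050226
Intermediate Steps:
V(t, d) = d*t
r(O) = -10 (r(O) = 10*(-1) = -10)
1/(n + r(-12)) = 1/(2001 - 10) = 1/1991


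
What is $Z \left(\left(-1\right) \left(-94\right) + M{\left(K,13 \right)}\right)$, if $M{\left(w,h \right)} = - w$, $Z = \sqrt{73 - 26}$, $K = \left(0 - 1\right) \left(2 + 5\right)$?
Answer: $101 \sqrt{47} \approx 692.42$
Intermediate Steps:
$K = -7$ ($K = \left(-1\right) 7 = -7$)
$Z = \sqrt{47} \approx 6.8557$
$Z \left(\left(-1\right) \left(-94\right) + M{\left(K,13 \right)}\right) = \sqrt{47} \left(\left(-1\right) \left(-94\right) - -7\right) = \sqrt{47} \left(94 + 7\right) = \sqrt{47} \cdot 101 = 101 \sqrt{47}$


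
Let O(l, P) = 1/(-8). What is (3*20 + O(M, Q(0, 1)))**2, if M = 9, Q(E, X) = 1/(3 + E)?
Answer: 229441/64 ≈ 3585.0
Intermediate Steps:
O(l, P) = -1/8
(3*20 + O(M, Q(0, 1)))**2 = (3*20 - 1/8)**2 = (60 - 1/8)**2 = (479/8)**2 = 229441/64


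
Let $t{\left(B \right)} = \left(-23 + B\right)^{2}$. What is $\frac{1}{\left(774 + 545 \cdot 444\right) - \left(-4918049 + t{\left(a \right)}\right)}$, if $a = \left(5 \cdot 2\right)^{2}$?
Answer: $\frac{1}{5154874} \approx 1.9399 \cdot 10^{-7}$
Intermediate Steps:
$a = 100$ ($a = 10^{2} = 100$)
$\frac{1}{\left(774 + 545 \cdot 444\right) - \left(-4918049 + t{\left(a \right)}\right)} = \frac{1}{\left(774 + 545 \cdot 444\right) + \left(4918049 - \left(-23 + 100\right)^{2}\right)} = \frac{1}{\left(774 + 241980\right) + \left(4918049 - 77^{2}\right)} = \frac{1}{242754 + \left(4918049 - 5929\right)} = \frac{1}{242754 + 4912120} = \frac{1}{5154874}$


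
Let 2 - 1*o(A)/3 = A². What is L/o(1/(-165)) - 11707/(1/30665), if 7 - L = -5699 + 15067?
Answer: -19547012145670/54449 ≈ -3.5900e+8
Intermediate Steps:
o(A) = 6 - 3*A²
L = -9361 (L = 7 - (-5699 + 15067) = 7 - 1*9368 = 7 - 9368 = -9361)
L/o(1/(-165)) - 11707/(1/30665) = -9361/(6 - 3*(1/(-165))²) - 11707/(1/30665) = -9361/(6 - 3*(-1/165)²) - 11707/1/30665 = -9361/(6 - 3*1/27225) - 11707*30665 = -9361/(6 - 1/9075) - 358995155 = -9361/54449/9075 - 358995155 = -9361*9075/54449 - 358995155 = -84951075/54449 - 358995155 = -19547012145670/54449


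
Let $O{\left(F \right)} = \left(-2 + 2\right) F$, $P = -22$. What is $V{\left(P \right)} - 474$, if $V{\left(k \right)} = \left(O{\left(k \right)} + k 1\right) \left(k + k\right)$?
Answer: $494$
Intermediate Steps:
$O{\left(F \right)} = 0$ ($O{\left(F \right)} = 0 F = 0$)
$V{\left(k \right)} = 2 k^{2}$ ($V{\left(k \right)} = \left(0 + k 1\right) \left(k + k\right) = \left(0 + k\right) 2 k = k 2 k = 2 k^{2}$)
$V{\left(P \right)} - 474 = 2 \left(-22\right)^{2} - 474 = 2 \cdot 484 - 474 = 968 - 474 = 494$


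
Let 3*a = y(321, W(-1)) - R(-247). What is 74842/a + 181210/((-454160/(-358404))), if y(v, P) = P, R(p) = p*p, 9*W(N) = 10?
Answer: 891481523255355/6234152134 ≈ 1.4300e+5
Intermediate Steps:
W(N) = 10/9 (W(N) = (1/9)*10 = 10/9)
R(p) = p**2
a = -549071/27 (a = (10/9 - 1*(-247)**2)/3 = (10/9 - 1*61009)/3 = (10/9 - 61009)/3 = (1/3)*(-549071/9) = -549071/27 ≈ -20336.)
74842/a + 181210/((-454160/(-358404))) = 74842/(-549071/27) + 181210/((-454160/(-358404))) = 74842*(-27/549071) + 181210/((-454160*(-1/358404))) = -2020734/549071 + 181210/(113540/89601) = -2020734/549071 + 181210*(89601/113540) = -2020734/549071 + 1623659721/11354 = 891481523255355/6234152134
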